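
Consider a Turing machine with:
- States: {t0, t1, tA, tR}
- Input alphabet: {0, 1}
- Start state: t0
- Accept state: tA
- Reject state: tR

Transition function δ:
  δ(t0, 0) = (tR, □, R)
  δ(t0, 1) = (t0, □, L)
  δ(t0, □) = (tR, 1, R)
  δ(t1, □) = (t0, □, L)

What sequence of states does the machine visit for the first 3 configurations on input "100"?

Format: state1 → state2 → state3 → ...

Execution trace:
Initial: [t0]100
Step 1: δ(t0, 1) = (t0, □, L) → [t0]□□00
Step 2: δ(t0, □) = (tR, 1, R) → 1[tR]□00

The machine reaches the reject state tR and halts.

State sequence: t0 → t0 → tR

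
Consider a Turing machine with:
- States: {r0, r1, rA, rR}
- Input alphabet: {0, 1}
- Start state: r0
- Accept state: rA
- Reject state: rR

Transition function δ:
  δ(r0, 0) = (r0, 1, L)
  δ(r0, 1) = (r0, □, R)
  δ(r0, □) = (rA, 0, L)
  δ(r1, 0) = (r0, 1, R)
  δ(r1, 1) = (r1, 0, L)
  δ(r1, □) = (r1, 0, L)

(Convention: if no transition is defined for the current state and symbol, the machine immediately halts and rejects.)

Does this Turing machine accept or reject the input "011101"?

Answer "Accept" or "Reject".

Execution trace:
Initial: [r0]011101
Step 1: δ(r0, 0) = (r0, 1, L) → [r0]□111101
Step 2: δ(r0, □) = (rA, 0, L) → [rA]□0111101

The machine reaches the accept state rA and halts.

Answer: Accept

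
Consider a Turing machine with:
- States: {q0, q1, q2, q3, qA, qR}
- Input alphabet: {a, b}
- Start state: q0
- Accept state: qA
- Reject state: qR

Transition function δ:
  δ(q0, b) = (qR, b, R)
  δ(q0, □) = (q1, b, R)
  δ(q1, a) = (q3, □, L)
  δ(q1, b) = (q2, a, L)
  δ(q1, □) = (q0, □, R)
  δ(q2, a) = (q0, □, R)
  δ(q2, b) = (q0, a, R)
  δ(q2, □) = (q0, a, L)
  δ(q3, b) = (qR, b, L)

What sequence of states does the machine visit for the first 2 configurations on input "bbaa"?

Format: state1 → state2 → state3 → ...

Execution trace:
Initial: [q0]bbaa
Step 1: δ(q0, b) = (qR, b, R) → b[qR]baa

The machine reaches the reject state qR and halts.

State sequence: q0 → qR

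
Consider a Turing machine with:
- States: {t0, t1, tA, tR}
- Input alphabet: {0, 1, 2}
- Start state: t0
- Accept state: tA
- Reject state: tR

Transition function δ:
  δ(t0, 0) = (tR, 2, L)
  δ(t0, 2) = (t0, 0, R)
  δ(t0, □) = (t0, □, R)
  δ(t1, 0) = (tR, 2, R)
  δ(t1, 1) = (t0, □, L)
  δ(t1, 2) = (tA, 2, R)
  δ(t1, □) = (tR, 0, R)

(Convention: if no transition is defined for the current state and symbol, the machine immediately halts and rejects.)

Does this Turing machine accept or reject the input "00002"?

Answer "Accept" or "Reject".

Execution trace:
Initial: [t0]00002
Step 1: δ(t0, 0) = (tR, 2, L) → [tR]□20002

The machine reaches the reject state tR and halts.

Answer: Reject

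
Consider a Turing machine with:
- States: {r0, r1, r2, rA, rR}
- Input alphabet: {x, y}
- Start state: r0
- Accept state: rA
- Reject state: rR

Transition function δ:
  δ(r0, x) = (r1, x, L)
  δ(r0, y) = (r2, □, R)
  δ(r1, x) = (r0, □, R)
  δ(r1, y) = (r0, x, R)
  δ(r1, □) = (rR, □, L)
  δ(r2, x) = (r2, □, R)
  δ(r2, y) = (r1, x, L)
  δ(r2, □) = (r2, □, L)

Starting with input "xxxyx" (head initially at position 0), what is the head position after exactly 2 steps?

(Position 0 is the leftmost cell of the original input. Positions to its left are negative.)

Execution trace (head position shown):
Step 0: [r0]xxxyx  (head at position 0)
Step 1: move left → [r1]□xxxyx  (head at position -1)
Step 2: move left → [rR]□□xxxyx  (head at position -2)

After 2 steps, the head is at position -2.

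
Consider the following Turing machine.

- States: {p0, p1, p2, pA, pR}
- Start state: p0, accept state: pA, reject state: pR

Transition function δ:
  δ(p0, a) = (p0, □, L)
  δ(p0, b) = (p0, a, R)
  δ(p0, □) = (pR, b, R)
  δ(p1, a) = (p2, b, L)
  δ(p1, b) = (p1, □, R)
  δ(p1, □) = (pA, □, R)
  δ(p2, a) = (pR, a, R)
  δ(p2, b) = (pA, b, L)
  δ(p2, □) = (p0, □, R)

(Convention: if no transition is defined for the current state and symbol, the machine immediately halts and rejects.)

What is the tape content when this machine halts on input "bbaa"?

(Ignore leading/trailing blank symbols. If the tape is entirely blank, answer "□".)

Execution trace:
Initial: [p0]bbaa
Step 1: δ(p0, b) = (p0, a, R) → a[p0]baa
Step 2: δ(p0, b) = (p0, a, R) → aa[p0]aa
Step 3: δ(p0, a) = (p0, □, L) → a[p0]a□a
Step 4: δ(p0, a) = (p0, □, L) → [p0]a□□a
Step 5: δ(p0, a) = (p0, □, L) → [p0]□□□□a
Step 6: δ(p0, □) = (pR, b, R) → b[pR]□□□a

The machine reaches the reject state pR and halts.

Final tape (ignoring leading/trailing blanks): b□□□a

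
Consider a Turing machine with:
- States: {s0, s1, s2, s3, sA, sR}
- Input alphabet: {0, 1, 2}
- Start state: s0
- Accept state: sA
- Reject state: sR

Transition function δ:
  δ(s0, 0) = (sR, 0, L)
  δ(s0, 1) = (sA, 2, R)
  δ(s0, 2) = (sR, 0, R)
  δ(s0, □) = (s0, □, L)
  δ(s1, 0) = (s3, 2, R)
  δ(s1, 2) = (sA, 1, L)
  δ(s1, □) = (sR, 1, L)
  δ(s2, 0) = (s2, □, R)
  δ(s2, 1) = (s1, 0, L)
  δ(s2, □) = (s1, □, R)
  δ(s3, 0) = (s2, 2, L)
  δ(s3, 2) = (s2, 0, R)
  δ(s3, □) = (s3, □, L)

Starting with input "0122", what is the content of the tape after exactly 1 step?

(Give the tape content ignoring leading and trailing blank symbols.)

Execution trace:
Initial: [s0]0122
Step 1: δ(s0, 0) = (sR, 0, L) → [sR]□0122

The machine reaches the reject state sR and halts.

After 1 step, the tape (ignoring leading/trailing blanks) is: 0122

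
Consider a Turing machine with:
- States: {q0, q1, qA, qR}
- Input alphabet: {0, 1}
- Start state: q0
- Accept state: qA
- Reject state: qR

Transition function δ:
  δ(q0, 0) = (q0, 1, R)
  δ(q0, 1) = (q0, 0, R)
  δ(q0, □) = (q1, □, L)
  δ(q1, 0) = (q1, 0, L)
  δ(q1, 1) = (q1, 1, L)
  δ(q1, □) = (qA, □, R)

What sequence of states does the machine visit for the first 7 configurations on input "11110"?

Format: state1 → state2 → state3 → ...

Execution trace:
Initial: [q0]11110
Step 1: δ(q0, 1) = (q0, 0, R) → 0[q0]1110
Step 2: δ(q0, 1) = (q0, 0, R) → 00[q0]110
Step 3: δ(q0, 1) = (q0, 0, R) → 000[q0]10
Step 4: δ(q0, 1) = (q0, 0, R) → 0000[q0]0
Step 5: δ(q0, 0) = (q0, 1, R) → 00001[q0]□
Step 6: δ(q0, □) = (q1, □, L) → 0000[q1]1□

State sequence: q0 → q0 → q0 → q0 → q0 → q0 → q1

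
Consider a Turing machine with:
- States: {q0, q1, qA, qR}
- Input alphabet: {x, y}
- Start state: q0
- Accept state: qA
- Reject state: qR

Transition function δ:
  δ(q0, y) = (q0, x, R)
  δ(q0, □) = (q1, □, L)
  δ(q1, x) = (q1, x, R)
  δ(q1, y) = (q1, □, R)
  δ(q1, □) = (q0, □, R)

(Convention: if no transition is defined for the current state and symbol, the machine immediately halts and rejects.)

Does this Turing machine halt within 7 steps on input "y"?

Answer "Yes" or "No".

Execution trace:
Initial: [q0]y
Step 1: δ(q0, y) = (q0, x, R) → x[q0]□
Step 2: δ(q0, □) = (q1, □, L) → [q1]x□
Step 3: δ(q1, x) = (q1, x, R) → x[q1]□
Step 4: δ(q1, □) = (q0, □, R) → x□[q0]□
Step 5: δ(q0, □) = (q1, □, L) → x[q1]□□
Step 6: δ(q1, □) = (q0, □, R) → x□[q0]□
Step 7: δ(q0, □) = (q1, □, L) → x[q1]□□

The machine has not reached a halting state after 7 steps.
The machine did not halt within the 7-step bound.

Answer: No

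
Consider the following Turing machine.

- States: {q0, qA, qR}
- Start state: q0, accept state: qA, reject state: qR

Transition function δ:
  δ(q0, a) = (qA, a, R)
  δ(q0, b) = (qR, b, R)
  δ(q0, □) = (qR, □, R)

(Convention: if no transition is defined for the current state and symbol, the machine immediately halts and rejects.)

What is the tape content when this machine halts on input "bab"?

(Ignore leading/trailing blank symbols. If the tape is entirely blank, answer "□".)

Execution trace:
Initial: [q0]bab
Step 1: δ(q0, b) = (qR, b, R) → b[qR]ab

The machine reaches the reject state qR and halts.

Final tape (ignoring leading/trailing blanks): bab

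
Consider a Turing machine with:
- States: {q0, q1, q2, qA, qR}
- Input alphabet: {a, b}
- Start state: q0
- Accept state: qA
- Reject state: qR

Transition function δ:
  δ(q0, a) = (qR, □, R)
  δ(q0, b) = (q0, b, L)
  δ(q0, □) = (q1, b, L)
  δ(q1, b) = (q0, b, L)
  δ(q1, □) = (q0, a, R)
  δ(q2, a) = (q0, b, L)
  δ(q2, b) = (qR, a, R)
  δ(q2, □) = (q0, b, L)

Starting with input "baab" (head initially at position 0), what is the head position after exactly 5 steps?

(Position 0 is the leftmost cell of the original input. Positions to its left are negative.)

Execution trace (head position shown):
Step 0: [q0]baab  (head at position 0)
Step 1: move left → [q0]□baab  (head at position -1)
Step 2: move left → [q1]□bbaab  (head at position -2)
Step 3: move right → a[q0]bbaab  (head at position -1)
Step 4: move left → [q0]abbaab  (head at position -2)
Step 5: move right → □[qR]bbaab  (head at position -1)

After 5 steps, the head is at position -1.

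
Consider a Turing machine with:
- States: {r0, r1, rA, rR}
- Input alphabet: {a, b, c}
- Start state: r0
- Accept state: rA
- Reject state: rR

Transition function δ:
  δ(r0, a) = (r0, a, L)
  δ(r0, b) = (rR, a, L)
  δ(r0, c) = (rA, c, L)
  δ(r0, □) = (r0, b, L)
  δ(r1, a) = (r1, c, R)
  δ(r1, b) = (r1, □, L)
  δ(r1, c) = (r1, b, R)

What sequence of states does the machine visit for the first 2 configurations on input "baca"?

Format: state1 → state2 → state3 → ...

Execution trace:
Initial: [r0]baca
Step 1: δ(r0, b) = (rR, a, L) → [rR]□aaca

The machine reaches the reject state rR and halts.

State sequence: r0 → rR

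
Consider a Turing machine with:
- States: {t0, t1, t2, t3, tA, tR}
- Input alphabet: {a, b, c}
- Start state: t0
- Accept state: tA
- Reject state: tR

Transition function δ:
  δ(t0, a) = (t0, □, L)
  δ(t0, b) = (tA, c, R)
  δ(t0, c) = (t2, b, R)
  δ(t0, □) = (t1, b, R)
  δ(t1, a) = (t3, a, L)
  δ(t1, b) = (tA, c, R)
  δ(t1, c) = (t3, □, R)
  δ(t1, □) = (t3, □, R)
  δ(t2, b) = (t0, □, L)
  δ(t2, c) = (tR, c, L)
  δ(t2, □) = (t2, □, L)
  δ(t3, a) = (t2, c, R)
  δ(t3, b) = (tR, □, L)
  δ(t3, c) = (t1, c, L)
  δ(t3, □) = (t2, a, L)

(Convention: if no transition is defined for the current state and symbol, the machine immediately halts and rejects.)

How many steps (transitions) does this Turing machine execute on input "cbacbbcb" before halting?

Execution trace:
Initial: [t0]cbacbbcb
Step 1: δ(t0, c) = (t2, b, R) → b[t2]bacbbcb
Step 2: δ(t2, b) = (t0, □, L) → [t0]b□acbbcb
Step 3: δ(t0, b) = (tA, c, R) → c[tA]□acbbcb

The machine reaches the accept state tA and halts.

The machine executed 3 steps before halting.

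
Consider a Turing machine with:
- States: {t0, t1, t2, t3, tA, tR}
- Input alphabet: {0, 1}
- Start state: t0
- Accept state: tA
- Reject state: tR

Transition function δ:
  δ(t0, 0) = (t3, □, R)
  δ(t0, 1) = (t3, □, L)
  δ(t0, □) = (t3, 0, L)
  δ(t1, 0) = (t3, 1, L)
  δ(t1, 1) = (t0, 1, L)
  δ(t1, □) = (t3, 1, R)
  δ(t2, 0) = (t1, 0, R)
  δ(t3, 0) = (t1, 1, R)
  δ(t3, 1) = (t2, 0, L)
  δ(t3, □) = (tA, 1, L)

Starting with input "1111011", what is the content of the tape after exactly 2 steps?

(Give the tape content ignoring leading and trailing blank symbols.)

Execution trace:
Initial: [t0]1111011
Step 1: δ(t0, 1) = (t3, □, L) → [t3]□□111011
Step 2: δ(t3, □) = (tA, 1, L) → [tA]□1□111011

The machine reaches the accept state tA and halts.

After 2 steps, the tape (ignoring leading/trailing blanks) is: 1□111011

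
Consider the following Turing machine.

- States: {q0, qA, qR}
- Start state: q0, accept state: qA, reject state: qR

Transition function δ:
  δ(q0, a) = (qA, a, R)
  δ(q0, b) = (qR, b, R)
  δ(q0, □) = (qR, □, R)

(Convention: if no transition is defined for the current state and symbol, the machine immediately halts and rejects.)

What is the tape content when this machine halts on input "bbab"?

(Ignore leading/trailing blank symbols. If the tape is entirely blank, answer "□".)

Execution trace:
Initial: [q0]bbab
Step 1: δ(q0, b) = (qR, b, R) → b[qR]bab

The machine reaches the reject state qR and halts.

Final tape (ignoring leading/trailing blanks): bbab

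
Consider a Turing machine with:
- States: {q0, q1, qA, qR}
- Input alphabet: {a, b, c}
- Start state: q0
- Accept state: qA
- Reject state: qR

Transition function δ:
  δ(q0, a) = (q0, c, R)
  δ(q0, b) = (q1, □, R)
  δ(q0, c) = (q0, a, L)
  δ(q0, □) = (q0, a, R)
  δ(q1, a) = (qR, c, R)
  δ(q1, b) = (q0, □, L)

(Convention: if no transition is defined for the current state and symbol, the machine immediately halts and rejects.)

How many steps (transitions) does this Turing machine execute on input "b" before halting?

Execution trace:
Initial: [q0]b
Step 1: δ(q0, b) = (q1, □, R) → □[q1]□

No transition is defined for δ(q1, □). By convention the machine halts and rejects.

The machine executed 1 step before halting.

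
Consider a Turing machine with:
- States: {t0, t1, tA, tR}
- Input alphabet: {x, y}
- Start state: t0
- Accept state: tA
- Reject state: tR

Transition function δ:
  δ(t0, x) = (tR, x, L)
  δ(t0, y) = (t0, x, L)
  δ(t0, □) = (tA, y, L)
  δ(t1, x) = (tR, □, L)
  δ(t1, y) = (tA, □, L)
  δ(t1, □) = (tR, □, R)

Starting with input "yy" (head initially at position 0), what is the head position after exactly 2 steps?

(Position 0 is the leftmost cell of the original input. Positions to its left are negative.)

Execution trace (head position shown):
Step 0: [t0]yy  (head at position 0)
Step 1: move left → [t0]□xy  (head at position -1)
Step 2: move left → [tA]□yxy  (head at position -2)

After 2 steps, the head is at position -2.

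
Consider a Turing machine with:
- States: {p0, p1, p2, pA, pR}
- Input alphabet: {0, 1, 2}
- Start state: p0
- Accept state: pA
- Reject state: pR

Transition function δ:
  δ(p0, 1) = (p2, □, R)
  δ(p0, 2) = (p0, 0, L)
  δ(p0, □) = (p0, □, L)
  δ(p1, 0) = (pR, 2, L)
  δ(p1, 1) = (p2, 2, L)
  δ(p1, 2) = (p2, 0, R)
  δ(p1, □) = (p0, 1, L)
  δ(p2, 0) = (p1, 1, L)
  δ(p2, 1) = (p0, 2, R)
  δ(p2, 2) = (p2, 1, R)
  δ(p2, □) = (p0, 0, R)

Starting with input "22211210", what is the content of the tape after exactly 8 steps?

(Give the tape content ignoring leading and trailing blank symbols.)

Execution trace:
Initial: [p0]22211210
Step 1: δ(p0, 2) = (p0, 0, L) → [p0]□02211210
Step 2: δ(p0, □) = (p0, □, L) → [p0]□□02211210
Step 3: δ(p0, □) = (p0, □, L) → [p0]□□□02211210
Step 4: δ(p0, □) = (p0, □, L) → [p0]□□□□02211210
Step 5: δ(p0, □) = (p0, □, L) → [p0]□□□□□02211210
Step 6: δ(p0, □) = (p0, □, L) → [p0]□□□□□□02211210
Step 7: δ(p0, □) = (p0, □, L) → [p0]□□□□□□□02211210
Step 8: δ(p0, □) = (p0, □, L) → [p0]□□□□□□□□02211210

After 8 steps, the tape (ignoring leading/trailing blanks) is: 02211210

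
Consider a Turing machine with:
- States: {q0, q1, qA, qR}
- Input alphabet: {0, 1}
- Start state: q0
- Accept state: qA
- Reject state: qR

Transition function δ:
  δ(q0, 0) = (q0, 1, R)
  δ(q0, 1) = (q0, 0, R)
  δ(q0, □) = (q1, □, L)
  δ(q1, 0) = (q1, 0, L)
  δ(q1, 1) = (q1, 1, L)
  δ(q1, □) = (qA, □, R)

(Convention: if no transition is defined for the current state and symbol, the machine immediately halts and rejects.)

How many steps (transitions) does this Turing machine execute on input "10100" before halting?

Execution trace:
Initial: [q0]10100
Step 1: δ(q0, 1) = (q0, 0, R) → 0[q0]0100
Step 2: δ(q0, 0) = (q0, 1, R) → 01[q0]100
Step 3: δ(q0, 1) = (q0, 0, R) → 010[q0]00
Step 4: δ(q0, 0) = (q0, 1, R) → 0101[q0]0
Step 5: δ(q0, 0) = (q0, 1, R) → 01011[q0]□
Step 6: δ(q0, □) = (q1, □, L) → 0101[q1]1□
Step 7: δ(q1, 1) = (q1, 1, L) → 010[q1]11□
Step 8: δ(q1, 1) = (q1, 1, L) → 01[q1]011□
Step 9: δ(q1, 0) = (q1, 0, L) → 0[q1]1011□
Step 10: δ(q1, 1) = (q1, 1, L) → [q1]01011□
Step 11: δ(q1, 0) = (q1, 0, L) → [q1]□01011□
Step 12: δ(q1, □) = (qA, □, R) → □[qA]01011□

The machine reaches the accept state qA and halts.

The machine executed 12 steps before halting.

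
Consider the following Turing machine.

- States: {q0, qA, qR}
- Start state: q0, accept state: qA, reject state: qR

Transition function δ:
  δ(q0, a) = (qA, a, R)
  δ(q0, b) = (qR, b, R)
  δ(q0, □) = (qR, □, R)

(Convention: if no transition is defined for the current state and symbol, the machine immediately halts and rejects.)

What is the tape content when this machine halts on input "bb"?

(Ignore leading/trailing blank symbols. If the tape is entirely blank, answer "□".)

Execution trace:
Initial: [q0]bb
Step 1: δ(q0, b) = (qR, b, R) → b[qR]b

The machine reaches the reject state qR and halts.

Final tape (ignoring leading/trailing blanks): bb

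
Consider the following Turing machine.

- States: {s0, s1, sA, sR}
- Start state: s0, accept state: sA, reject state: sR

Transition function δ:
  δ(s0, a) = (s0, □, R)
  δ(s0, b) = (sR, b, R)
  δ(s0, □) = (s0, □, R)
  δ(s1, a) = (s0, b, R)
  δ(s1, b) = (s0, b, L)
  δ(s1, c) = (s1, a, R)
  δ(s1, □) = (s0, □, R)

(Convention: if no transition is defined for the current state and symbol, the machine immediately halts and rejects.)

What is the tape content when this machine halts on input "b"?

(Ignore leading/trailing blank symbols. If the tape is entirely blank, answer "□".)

Execution trace:
Initial: [s0]b
Step 1: δ(s0, b) = (sR, b, R) → b[sR]□

The machine reaches the reject state sR and halts.

Final tape (ignoring leading/trailing blanks): b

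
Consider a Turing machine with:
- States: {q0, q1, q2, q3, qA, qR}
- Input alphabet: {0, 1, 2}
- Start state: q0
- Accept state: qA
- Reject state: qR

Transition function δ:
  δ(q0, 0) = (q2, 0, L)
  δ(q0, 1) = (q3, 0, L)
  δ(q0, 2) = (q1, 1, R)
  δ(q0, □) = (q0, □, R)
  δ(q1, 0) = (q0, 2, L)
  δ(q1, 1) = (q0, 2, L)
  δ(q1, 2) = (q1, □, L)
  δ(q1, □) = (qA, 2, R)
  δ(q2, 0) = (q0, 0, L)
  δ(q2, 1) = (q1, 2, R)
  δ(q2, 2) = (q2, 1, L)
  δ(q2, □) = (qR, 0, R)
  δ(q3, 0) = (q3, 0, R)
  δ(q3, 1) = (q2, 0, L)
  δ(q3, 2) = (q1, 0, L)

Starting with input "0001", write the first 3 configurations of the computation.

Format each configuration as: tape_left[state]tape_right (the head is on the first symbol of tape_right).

Transitions applied:
Step 1: δ(q0, 0) = (q2, 0, L)
Step 2: δ(q2, □) = (qR, 0, R)

The first 3 configurations are:
[q0]0001 ⊢ [q2]□0001 ⊢ 0[qR]0001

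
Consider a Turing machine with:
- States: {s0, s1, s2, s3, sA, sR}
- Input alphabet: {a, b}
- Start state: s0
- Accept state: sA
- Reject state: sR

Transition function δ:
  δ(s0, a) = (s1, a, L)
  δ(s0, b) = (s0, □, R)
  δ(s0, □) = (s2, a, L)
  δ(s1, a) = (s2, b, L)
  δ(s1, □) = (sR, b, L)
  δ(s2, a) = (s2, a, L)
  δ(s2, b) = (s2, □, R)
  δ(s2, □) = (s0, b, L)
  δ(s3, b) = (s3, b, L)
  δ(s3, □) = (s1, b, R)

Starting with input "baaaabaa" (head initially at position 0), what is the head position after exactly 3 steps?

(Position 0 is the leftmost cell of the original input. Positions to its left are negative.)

Execution trace (head position shown):
Step 0: [s0]baaaabaa  (head at position 0)
Step 1: move right → □[s0]aaaabaa  (head at position 1)
Step 2: move left → [s1]□aaaabaa  (head at position 0)
Step 3: move left → [sR]□baaaabaa  (head at position -1)

After 3 steps, the head is at position -1.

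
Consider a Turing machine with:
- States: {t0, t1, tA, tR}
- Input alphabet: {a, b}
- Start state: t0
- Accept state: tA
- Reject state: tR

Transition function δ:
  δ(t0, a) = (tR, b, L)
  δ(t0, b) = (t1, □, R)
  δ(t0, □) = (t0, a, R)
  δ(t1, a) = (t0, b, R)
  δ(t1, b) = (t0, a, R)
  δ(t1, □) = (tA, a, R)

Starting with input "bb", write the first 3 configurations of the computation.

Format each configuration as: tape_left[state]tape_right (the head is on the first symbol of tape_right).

Transitions applied:
Step 1: δ(t0, b) = (t1, □, R)
Step 2: δ(t1, b) = (t0, a, R)

The first 3 configurations are:
[t0]bb ⊢ □[t1]b ⊢ □a[t0]□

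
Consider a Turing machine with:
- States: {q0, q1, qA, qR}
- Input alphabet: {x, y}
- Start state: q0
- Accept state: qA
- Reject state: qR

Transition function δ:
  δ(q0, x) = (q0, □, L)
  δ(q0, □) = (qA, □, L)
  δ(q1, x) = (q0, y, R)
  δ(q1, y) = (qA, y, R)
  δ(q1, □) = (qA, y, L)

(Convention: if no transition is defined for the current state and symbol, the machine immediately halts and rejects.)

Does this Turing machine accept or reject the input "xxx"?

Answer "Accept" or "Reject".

Execution trace:
Initial: [q0]xxx
Step 1: δ(q0, x) = (q0, □, L) → [q0]□□xx
Step 2: δ(q0, □) = (qA, □, L) → [qA]□□□xx

The machine reaches the accept state qA and halts.

Answer: Accept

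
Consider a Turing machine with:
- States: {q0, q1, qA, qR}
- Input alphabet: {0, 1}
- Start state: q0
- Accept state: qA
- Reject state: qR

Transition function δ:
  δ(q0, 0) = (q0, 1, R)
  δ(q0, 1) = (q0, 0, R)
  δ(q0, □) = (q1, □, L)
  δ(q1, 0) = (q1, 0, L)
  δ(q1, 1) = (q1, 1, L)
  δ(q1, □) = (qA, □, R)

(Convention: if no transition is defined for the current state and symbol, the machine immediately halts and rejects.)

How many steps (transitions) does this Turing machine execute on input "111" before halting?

Execution trace:
Initial: [q0]111
Step 1: δ(q0, 1) = (q0, 0, R) → 0[q0]11
Step 2: δ(q0, 1) = (q0, 0, R) → 00[q0]1
Step 3: δ(q0, 1) = (q0, 0, R) → 000[q0]□
Step 4: δ(q0, □) = (q1, □, L) → 00[q1]0□
Step 5: δ(q1, 0) = (q1, 0, L) → 0[q1]00□
Step 6: δ(q1, 0) = (q1, 0, L) → [q1]000□
Step 7: δ(q1, 0) = (q1, 0, L) → [q1]□000□
Step 8: δ(q1, □) = (qA, □, R) → □[qA]000□

The machine reaches the accept state qA and halts.

The machine executed 8 steps before halting.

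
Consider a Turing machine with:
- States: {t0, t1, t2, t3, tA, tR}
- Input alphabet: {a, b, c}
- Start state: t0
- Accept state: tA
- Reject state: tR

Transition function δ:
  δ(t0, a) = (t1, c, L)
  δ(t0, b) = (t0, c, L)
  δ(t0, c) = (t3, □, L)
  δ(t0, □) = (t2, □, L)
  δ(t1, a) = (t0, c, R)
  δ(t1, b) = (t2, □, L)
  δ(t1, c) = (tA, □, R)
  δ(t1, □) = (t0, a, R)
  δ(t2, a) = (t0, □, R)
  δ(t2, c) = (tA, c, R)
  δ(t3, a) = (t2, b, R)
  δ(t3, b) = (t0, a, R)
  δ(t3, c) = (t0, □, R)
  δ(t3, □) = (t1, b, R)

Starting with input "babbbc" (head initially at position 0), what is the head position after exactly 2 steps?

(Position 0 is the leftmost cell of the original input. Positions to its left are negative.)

Execution trace (head position shown):
Step 0: [t0]babbbc  (head at position 0)
Step 1: move left → [t0]□cabbbc  (head at position -1)
Step 2: move left → [t2]□□cabbbc  (head at position -2)

After 2 steps, the head is at position -2.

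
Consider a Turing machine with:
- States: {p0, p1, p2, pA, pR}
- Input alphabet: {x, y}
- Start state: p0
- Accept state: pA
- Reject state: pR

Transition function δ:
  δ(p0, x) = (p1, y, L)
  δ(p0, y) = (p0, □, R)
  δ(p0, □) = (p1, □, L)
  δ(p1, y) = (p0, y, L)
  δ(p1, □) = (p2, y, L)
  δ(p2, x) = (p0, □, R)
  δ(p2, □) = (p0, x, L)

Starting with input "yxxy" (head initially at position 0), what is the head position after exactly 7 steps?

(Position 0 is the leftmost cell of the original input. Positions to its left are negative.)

Execution trace (head position shown):
Step 0: [p0]yxxy  (head at position 0)
Step 1: move right → □[p0]xxy  (head at position 1)
Step 2: move left → [p1]□yxy  (head at position 0)
Step 3: move left → [p2]□yyxy  (head at position -1)
Step 4: move left → [p0]□xyyxy  (head at position -2)
Step 5: move left → [p1]□□xyyxy  (head at position -3)
Step 6: move left → [p2]□y□xyyxy  (head at position -4)
Step 7: move left → [p0]□xy□xyyxy  (head at position -5)

After 7 steps, the head is at position -5.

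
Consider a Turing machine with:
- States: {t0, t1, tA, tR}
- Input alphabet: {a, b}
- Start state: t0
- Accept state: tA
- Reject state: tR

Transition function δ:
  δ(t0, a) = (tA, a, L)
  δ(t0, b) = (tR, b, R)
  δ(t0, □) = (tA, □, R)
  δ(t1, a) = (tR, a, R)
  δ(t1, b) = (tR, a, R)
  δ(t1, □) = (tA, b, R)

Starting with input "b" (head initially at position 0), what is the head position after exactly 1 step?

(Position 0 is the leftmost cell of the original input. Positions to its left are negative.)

Execution trace (head position shown):
Step 0: [t0]b  (head at position 0)
Step 1: move right → b[tR]□  (head at position 1)

After 1 step, the head is at position 1.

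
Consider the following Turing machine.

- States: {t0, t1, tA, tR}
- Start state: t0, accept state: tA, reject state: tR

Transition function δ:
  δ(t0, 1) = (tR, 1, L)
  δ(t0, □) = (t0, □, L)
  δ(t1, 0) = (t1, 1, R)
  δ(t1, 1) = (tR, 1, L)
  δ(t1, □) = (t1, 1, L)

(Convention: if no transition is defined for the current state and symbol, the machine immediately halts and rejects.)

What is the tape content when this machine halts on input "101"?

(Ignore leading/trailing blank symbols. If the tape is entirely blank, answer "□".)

Execution trace:
Initial: [t0]101
Step 1: δ(t0, 1) = (tR, 1, L) → [tR]□101

The machine reaches the reject state tR and halts.

Final tape (ignoring leading/trailing blanks): 101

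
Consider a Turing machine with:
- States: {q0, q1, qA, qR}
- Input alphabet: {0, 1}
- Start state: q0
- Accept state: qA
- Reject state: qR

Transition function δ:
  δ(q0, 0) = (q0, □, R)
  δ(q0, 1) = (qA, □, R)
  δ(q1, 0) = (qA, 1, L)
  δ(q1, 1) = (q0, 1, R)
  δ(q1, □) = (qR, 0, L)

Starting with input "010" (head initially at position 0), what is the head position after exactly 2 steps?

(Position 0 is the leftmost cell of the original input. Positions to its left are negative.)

Execution trace (head position shown):
Step 0: [q0]010  (head at position 0)
Step 1: move right → □[q0]10  (head at position 1)
Step 2: move right → □□[qA]0  (head at position 2)

After 2 steps, the head is at position 2.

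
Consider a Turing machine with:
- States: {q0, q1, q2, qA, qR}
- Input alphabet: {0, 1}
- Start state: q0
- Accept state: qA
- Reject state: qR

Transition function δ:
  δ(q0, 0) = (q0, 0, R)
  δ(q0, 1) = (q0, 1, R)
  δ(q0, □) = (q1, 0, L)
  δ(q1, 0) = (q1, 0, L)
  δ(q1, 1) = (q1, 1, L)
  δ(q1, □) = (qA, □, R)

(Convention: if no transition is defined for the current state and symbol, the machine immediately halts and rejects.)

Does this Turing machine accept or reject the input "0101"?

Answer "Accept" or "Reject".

Execution trace:
Initial: [q0]0101
Step 1: δ(q0, 0) = (q0, 0, R) → 0[q0]101
Step 2: δ(q0, 1) = (q0, 1, R) → 01[q0]01
Step 3: δ(q0, 0) = (q0, 0, R) → 010[q0]1
Step 4: δ(q0, 1) = (q0, 1, R) → 0101[q0]□
Step 5: δ(q0, □) = (q1, 0, L) → 010[q1]10
Step 6: δ(q1, 1) = (q1, 1, L) → 01[q1]010
Step 7: δ(q1, 0) = (q1, 0, L) → 0[q1]1010
Step 8: δ(q1, 1) = (q1, 1, L) → [q1]01010
Step 9: δ(q1, 0) = (q1, 0, L) → [q1]□01010
Step 10: δ(q1, □) = (qA, □, R) → □[qA]01010

The machine reaches the accept state qA and halts.

Answer: Accept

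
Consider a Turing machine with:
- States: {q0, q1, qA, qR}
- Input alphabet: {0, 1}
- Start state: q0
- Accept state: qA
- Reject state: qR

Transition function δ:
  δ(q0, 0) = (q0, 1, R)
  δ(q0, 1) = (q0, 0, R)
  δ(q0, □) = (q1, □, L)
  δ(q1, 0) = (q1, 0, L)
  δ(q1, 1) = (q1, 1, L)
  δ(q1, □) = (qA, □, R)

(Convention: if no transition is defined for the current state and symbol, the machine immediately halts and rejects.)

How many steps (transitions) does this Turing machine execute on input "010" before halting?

Execution trace:
Initial: [q0]010
Step 1: δ(q0, 0) = (q0, 1, R) → 1[q0]10
Step 2: δ(q0, 1) = (q0, 0, R) → 10[q0]0
Step 3: δ(q0, 0) = (q0, 1, R) → 101[q0]□
Step 4: δ(q0, □) = (q1, □, L) → 10[q1]1□
Step 5: δ(q1, 1) = (q1, 1, L) → 1[q1]01□
Step 6: δ(q1, 0) = (q1, 0, L) → [q1]101□
Step 7: δ(q1, 1) = (q1, 1, L) → [q1]□101□
Step 8: δ(q1, □) = (qA, □, R) → □[qA]101□

The machine reaches the accept state qA and halts.

The machine executed 8 steps before halting.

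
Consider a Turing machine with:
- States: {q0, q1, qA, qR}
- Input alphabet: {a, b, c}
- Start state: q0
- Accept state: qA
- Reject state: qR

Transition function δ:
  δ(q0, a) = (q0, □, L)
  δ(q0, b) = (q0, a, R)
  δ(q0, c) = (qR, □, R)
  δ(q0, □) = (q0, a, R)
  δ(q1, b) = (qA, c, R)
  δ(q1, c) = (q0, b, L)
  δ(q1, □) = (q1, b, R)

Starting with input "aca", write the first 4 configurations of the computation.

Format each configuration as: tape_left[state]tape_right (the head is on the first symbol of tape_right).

Transitions applied:
Step 1: δ(q0, a) = (q0, □, L)
Step 2: δ(q0, □) = (q0, a, R)
Step 3: δ(q0, □) = (q0, a, R)

The first 4 configurations are:
[q0]aca ⊢ [q0]□□ca ⊢ a[q0]□ca ⊢ aa[q0]ca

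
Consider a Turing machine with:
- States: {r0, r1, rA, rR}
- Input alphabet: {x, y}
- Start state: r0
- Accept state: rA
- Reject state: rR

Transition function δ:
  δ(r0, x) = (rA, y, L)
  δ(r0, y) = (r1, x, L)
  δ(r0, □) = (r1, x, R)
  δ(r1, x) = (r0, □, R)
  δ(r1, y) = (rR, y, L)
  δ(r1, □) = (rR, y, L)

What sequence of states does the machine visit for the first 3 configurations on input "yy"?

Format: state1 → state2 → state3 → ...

Execution trace:
Initial: [r0]yy
Step 1: δ(r0, y) = (r1, x, L) → [r1]□xy
Step 2: δ(r1, □) = (rR, y, L) → [rR]□yxy

The machine reaches the reject state rR and halts.

State sequence: r0 → r1 → rR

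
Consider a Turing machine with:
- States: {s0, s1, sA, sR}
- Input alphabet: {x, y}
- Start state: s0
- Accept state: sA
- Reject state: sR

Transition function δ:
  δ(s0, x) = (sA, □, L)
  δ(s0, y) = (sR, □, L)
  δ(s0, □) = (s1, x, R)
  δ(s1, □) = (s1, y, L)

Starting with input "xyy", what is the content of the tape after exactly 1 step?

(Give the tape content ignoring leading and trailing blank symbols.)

Execution trace:
Initial: [s0]xyy
Step 1: δ(s0, x) = (sA, □, L) → [sA]□□yy

The machine reaches the accept state sA and halts.

After 1 step, the tape (ignoring leading/trailing blanks) is: yy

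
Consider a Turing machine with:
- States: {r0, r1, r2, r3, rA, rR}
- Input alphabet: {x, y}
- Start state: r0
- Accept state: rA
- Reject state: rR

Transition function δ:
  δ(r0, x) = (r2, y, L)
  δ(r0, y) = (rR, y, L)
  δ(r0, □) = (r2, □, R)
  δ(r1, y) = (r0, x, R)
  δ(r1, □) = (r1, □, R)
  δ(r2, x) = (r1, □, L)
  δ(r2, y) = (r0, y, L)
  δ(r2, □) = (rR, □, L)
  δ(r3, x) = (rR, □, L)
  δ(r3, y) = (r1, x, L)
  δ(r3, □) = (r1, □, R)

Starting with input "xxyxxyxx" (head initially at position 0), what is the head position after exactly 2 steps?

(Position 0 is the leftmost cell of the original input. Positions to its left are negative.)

Execution trace (head position shown):
Step 0: [r0]xxyxxyxx  (head at position 0)
Step 1: move left → [r2]□yxyxxyxx  (head at position -1)
Step 2: move left → [rR]□□yxyxxyxx  (head at position -2)

After 2 steps, the head is at position -2.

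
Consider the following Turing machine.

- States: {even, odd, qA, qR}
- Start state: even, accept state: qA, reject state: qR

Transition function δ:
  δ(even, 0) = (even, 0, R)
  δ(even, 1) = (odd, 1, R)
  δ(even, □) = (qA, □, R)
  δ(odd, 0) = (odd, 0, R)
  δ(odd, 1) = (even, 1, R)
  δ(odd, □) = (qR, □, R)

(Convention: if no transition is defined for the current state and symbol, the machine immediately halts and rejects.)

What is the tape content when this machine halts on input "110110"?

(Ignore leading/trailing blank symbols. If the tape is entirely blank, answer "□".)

Execution trace:
Initial: [even]110110
Step 1: δ(even, 1) = (odd, 1, R) → 1[odd]10110
Step 2: δ(odd, 1) = (even, 1, R) → 11[even]0110
Step 3: δ(even, 0) = (even, 0, R) → 110[even]110
Step 4: δ(even, 1) = (odd, 1, R) → 1101[odd]10
Step 5: δ(odd, 1) = (even, 1, R) → 11011[even]0
Step 6: δ(even, 0) = (even, 0, R) → 110110[even]□
Step 7: δ(even, □) = (qA, □, R) → 110110□[qA]□

The machine reaches the accept state qA and halts.

Final tape (ignoring leading/trailing blanks): 110110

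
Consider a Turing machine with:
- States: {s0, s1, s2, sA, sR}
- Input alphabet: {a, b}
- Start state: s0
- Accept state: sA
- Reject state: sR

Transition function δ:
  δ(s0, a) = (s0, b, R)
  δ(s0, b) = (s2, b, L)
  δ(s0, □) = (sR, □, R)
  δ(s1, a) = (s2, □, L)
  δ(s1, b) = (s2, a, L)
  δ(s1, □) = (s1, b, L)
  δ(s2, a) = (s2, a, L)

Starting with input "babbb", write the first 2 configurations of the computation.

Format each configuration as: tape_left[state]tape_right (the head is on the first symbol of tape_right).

Transitions applied:
Step 1: δ(s0, b) = (s2, b, L)

The first 2 configurations are:
[s0]babbb ⊢ [s2]□babbb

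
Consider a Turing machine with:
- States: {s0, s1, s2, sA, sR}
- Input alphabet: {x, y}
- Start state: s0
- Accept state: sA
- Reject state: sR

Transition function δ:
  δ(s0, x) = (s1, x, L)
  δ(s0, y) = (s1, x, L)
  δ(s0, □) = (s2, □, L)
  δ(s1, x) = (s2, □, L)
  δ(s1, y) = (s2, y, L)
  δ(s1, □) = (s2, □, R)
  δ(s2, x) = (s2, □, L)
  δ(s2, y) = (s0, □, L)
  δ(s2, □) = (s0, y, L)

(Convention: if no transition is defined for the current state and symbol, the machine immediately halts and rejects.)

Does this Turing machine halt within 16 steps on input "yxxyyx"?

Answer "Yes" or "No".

Execution trace:
Initial: [s0]yxxyyx
Step 1: δ(s0, y) = (s1, x, L) → [s1]□xxxyyx
Step 2: δ(s1, □) = (s2, □, R) → □[s2]xxxyyx
Step 3: δ(s2, x) = (s2, □, L) → [s2]□□xxyyx
Step 4: δ(s2, □) = (s0, y, L) → [s0]□y□xxyyx
Step 5: δ(s0, □) = (s2, □, L) → [s2]□□y□xxyyx
Step 6: δ(s2, □) = (s0, y, L) → [s0]□y□y□xxyyx
Step 7: δ(s0, □) = (s2, □, L) → [s2]□□y□y□xxyyx
Step 8: δ(s2, □) = (s0, y, L) → [s0]□y□y□y□xxyyx
Step 9: δ(s0, □) = (s2, □, L) → [s2]□□y□y□y□xxyyx
Step 10: δ(s2, □) = (s0, y, L) → [s0]□y□y□y□y□xxyyx
Step 11: δ(s0, □) = (s2, □, L) → [s2]□□y□y□y□y□xxyyx
Step 12: δ(s2, □) = (s0, y, L) → [s0]□y□y□y□y□y□xxyyx
Step 13: δ(s0, □) = (s2, □, L) → [s2]□□y□y□y□y□y□xxyyx
Step 14: δ(s2, □) = (s0, y, L) → [s0]□y□y□y□y□y□y□xxyyx
Step 15: δ(s0, □) = (s2, □, L) → [s2]□□y□y□y□y□y□y□xxyyx
Step 16: δ(s2, □) = (s0, y, L) → [s0]□y□y□y□y□y□y□y□xxyyx

The machine has not reached a halting state after 16 steps.
The machine did not halt within the 16-step bound.

Answer: No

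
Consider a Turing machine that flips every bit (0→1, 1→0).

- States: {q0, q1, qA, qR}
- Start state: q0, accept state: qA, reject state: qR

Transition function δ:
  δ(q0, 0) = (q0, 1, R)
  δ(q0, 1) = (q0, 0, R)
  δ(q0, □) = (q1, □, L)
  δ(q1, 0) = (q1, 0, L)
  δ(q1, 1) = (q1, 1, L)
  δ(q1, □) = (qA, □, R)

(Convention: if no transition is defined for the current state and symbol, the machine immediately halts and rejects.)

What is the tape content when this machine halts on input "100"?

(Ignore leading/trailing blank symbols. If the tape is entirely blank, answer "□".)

Execution trace:
Initial: [q0]100
Step 1: δ(q0, 1) = (q0, 0, R) → 0[q0]00
Step 2: δ(q0, 0) = (q0, 1, R) → 01[q0]0
Step 3: δ(q0, 0) = (q0, 1, R) → 011[q0]□
Step 4: δ(q0, □) = (q1, □, L) → 01[q1]1□
Step 5: δ(q1, 1) = (q1, 1, L) → 0[q1]11□
Step 6: δ(q1, 1) = (q1, 1, L) → [q1]011□
Step 7: δ(q1, 0) = (q1, 0, L) → [q1]□011□
Step 8: δ(q1, □) = (qA, □, R) → □[qA]011□

The machine reaches the accept state qA and halts.

Final tape (ignoring leading/trailing blanks): 011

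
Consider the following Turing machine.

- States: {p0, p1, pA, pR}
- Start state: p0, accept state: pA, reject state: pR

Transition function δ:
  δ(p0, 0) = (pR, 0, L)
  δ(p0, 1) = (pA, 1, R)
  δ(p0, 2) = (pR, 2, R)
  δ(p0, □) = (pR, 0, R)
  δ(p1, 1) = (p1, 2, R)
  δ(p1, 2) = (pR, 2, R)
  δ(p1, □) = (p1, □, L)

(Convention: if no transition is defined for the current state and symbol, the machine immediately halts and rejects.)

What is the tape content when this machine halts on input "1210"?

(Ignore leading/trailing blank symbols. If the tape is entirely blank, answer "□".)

Execution trace:
Initial: [p0]1210
Step 1: δ(p0, 1) = (pA, 1, R) → 1[pA]210

The machine reaches the accept state pA and halts.

Final tape (ignoring leading/trailing blanks): 1210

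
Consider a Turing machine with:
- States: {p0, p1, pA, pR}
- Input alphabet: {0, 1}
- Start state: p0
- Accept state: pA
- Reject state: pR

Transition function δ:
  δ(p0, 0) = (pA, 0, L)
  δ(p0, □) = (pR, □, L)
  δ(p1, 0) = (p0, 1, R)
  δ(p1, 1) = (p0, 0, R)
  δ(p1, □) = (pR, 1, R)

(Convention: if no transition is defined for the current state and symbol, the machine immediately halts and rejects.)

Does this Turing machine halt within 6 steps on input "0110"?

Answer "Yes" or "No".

Execution trace:
Initial: [p0]0110
Step 1: δ(p0, 0) = (pA, 0, L) → [pA]□0110

The machine reaches the accept state pA and halts.
The machine halted after 1 step (within the 6-step bound).

Answer: Yes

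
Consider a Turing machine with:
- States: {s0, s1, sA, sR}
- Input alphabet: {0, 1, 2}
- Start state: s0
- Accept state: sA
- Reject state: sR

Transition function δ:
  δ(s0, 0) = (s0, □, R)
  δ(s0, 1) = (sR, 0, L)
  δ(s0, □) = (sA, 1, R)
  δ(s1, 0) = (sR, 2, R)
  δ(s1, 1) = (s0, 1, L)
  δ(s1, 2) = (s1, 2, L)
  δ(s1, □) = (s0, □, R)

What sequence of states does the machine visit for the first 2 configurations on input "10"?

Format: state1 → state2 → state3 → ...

Execution trace:
Initial: [s0]10
Step 1: δ(s0, 1) = (sR, 0, L) → [sR]□00

The machine reaches the reject state sR and halts.

State sequence: s0 → sR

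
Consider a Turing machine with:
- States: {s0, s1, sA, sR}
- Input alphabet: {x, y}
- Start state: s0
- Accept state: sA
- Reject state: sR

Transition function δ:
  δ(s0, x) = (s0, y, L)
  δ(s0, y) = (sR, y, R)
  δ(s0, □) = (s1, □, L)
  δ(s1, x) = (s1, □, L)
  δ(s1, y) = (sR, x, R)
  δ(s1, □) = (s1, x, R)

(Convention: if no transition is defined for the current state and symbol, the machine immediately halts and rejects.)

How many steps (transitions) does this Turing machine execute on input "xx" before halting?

Execution trace:
Initial: [s0]xx
Step 1: δ(s0, x) = (s0, y, L) → [s0]□yx
Step 2: δ(s0, □) = (s1, □, L) → [s1]□□yx
Step 3: δ(s1, □) = (s1, x, R) → x[s1]□yx
Step 4: δ(s1, □) = (s1, x, R) → xx[s1]yx
Step 5: δ(s1, y) = (sR, x, R) → xxx[sR]x

The machine reaches the reject state sR and halts.

The machine executed 5 steps before halting.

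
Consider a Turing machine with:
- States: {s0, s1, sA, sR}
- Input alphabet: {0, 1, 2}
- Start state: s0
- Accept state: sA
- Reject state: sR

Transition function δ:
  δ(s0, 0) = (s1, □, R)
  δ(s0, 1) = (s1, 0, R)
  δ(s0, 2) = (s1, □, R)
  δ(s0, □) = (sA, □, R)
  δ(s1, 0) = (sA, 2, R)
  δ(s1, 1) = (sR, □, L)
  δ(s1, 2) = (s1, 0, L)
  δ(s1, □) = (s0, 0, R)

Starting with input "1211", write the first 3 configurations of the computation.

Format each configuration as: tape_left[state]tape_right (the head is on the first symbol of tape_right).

Transitions applied:
Step 1: δ(s0, 1) = (s1, 0, R)
Step 2: δ(s1, 2) = (s1, 0, L)

The first 3 configurations are:
[s0]1211 ⊢ 0[s1]211 ⊢ [s1]0011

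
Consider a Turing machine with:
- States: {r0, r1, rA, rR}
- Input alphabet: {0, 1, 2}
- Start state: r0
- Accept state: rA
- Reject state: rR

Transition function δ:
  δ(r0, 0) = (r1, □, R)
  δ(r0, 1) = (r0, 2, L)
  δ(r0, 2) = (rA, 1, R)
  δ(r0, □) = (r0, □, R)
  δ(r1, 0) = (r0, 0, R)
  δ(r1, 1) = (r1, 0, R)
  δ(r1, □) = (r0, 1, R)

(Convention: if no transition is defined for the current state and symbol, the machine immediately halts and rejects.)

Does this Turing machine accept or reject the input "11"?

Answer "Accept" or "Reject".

Execution trace:
Initial: [r0]11
Step 1: δ(r0, 1) = (r0, 2, L) → [r0]□21
Step 2: δ(r0, □) = (r0, □, R) → □[r0]21
Step 3: δ(r0, 2) = (rA, 1, R) → □1[rA]1

The machine reaches the accept state rA and halts.

Answer: Accept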